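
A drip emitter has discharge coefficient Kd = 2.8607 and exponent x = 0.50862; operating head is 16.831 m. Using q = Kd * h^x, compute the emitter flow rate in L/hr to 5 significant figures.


q = 2.8607 * 16.831^0.50862 = 12.025 L/hr
Therefore the emitter flow rate = 12.025 L/hr.


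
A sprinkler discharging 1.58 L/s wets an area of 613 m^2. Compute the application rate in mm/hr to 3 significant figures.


Approach: apply the application rate relation, rate = (Q/A)*3600.
rate = (1.58 / 613) * 3600 = 9.28 mm/hr
Therefore the application rate = 9.28 mm/hr.


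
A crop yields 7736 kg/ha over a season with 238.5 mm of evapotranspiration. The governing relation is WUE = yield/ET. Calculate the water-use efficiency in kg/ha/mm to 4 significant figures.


WUE = 7736 / 238.5 = 32.44 kg/ha/mm
Therefore the water-use efficiency = 32.44 kg/ha/mm.


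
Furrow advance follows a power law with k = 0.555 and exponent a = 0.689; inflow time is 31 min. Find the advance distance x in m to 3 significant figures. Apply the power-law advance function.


Approach: apply the power-law advance function, x = k*t^a.
x = 0.555 * 31^0.689 = 5.91 m
Therefore the advance distance x = 5.91 m.


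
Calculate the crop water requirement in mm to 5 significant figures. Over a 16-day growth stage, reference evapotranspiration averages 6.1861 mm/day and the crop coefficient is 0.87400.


Approach: apply the crop water requirement relation, CWR = ET0 * Kc * days.
CWR = 6.1861 * 0.87400 * 16 = 86.506 mm
Therefore the crop water requirement = 86.506 mm.


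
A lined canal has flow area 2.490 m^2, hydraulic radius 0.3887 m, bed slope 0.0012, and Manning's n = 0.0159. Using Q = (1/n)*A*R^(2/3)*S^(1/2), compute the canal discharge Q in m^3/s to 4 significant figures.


Q = (1/0.0159) * 2.490 * 0.3887^(2/3) * 0.0012^(1/2) = 2.889 m^3/s
Therefore the canal discharge Q = 2.889 m^3/s.


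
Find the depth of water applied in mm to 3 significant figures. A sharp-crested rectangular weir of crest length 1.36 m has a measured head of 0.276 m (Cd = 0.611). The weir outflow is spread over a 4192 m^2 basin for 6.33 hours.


Approach: apply the rectangular weir equation with a volume-to-depth conversion, Q = (2/3)*Cd*L*sqrt(2g)*H^1.5; d = Q*t/A * 1000.
Step 1 — weir discharge:
  Q = (2/3)*0.611*1.36*sqrt(2*9.81)*0.276^1.5 = 0.35580 m^3/s
Step 2 — volume: V = 0.35580 * 6.33*3600 = 8107.9 m^3
Step 3 — depth: d = V/A * 1000 = 8107.9/4192 * 1000 = 1930 mm
Therefore the depth of water applied = 1930 mm.


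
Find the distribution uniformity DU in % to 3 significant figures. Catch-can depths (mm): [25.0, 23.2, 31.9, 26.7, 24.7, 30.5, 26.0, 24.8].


Approach: apply the low-quarter distribution uniformity, DU = (mean of lowest quarter of readings / overall mean)*100.
sorted lowest 2 of 8: [23.2, 24.7] -> mean = 23.950 mm
overall mean = 26.600 mm
DU = (23.950/26.600)*100 = 90.0 %
Therefore the distribution uniformity DU = 90.0 %.


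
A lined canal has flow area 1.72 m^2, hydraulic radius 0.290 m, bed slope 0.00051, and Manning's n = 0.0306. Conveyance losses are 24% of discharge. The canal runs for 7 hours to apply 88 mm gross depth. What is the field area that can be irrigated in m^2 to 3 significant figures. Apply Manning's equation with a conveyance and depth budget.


Approach: apply Manning's equation with a conveyance and depth budget, Q = (1/n)*A*R^(2/3)*S^(1/2); Q_field = Q*(1-loss); Area = Q_field*t/(d/1000).
Step 1 — canal discharge (Manning's equation):
  Q = (1/0.0306) * 1.72 * 0.290^(2/3) * 0.00051^(1/2) = 0.55615 m^3/s
Step 2 — delivered flow: Q_field = 0.55615*(1 - 24/100) = 0.42267 m^3/s
Step 3 — volume delivered: V = 0.42267 * 7*3600 = 10651 m^3
Step 4 — area served: A = V / (depth/1000) = 10651 / 0.088 = 121000 m^2
Therefore the field area that can be irrigated = 121000 m^2.


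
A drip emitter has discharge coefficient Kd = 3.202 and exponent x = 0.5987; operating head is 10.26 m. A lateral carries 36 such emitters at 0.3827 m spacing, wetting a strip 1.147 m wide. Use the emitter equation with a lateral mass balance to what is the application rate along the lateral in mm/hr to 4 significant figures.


Approach: apply the emitter equation with a lateral mass balance, q = Kd*h^x; Q = n*q; rate = Q/(n*spacing*width).
Step 1 — single emitter flow (q = Kd*h^x):
  q = 3.202 * 10.26^0.5987 = 12.9061 L/hr
Step 2 — total lateral flow: Q = 36 * 12.9061 = 464.620 L/hr
Step 3 — wetted area: A = 36 * 0.3827 * 1.147 = 15.8024 m^2
Step 4 — application rate: Q/A = 464.620/15.8024 = 29.40 mm/hr
Therefore the application rate along the lateral = 29.40 mm/hr.


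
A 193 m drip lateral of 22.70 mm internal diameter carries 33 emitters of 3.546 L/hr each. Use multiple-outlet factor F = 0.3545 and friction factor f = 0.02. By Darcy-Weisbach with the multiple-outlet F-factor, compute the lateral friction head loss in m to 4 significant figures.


Approach: apply Darcy-Weisbach with the multiple-outlet F-factor, Q = n*q/(3600*1000) m^3/s; v = Q/A; hf = F*f*(L/D)*(v^2/(2g)).
Q = 33*3.546/(3600*1000) = 3.25050e-05 m^3/s
A = pi*(22.70e-3/2)^2 = 4.04708e-04 m^2, so v = Q/A = 0.0803172 m/s
hf = 0.3545*0.02*(193/0.02270)*(0.0803172^2/(2*9.81)) = 0.01982 m
Therefore the lateral friction head loss = 0.01982 m.


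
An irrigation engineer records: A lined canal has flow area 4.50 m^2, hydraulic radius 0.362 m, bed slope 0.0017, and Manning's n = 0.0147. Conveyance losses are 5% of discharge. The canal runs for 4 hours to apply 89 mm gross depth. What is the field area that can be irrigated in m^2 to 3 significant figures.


Approach: apply Manning's equation with a conveyance and depth budget, Q = (1/n)*A*R^(2/3)*S^(1/2); Q_field = Q*(1-loss); Area = Q_field*t/(d/1000).
Step 1 — canal discharge (Manning's equation):
  Q = (1/0.0147) * 4.50 * 0.362^(2/3) * 0.0017^(1/2) = 6.4110 m^3/s
Step 2 — delivered flow: Q_field = 6.4110*(1 - 5/100) = 6.0904 m^3/s
Step 3 — volume delivered: V = 6.0904 * 4*3600 = 87702 m^3
Step 4 — area served: A = V / (depth/1000) = 87702 / 0.089 = 985000 m^2
Therefore the field area that can be irrigated = 985000 m^2.


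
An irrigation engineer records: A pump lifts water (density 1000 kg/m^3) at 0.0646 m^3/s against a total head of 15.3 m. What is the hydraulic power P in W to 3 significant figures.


Approach: apply the hydraulic power relation, P = rho*g*Q*H.
P = 1000 * 9.81 * 0.0646 * 15.3 = 9700 W
Therefore the hydraulic power P = 9700 W.


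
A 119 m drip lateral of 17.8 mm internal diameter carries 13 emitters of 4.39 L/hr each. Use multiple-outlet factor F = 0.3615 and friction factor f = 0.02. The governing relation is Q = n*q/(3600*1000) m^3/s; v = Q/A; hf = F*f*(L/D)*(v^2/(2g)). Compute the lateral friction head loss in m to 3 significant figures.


Q = 13*4.39/(3600*1000) = 1.5853e-05 m^3/s
A = pi*(17.8e-3/2)^2 = 2.4885e-04 m^2, so v = Q/A = 0.063705 m/s
hf = 0.3615*0.02*(119/0.0178)*(0.063705^2/(2*9.81)) = 0.01000 m
Therefore the lateral friction head loss = 0.01000 m.


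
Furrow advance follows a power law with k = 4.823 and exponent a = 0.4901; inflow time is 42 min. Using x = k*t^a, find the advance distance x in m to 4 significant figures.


x = 4.823 * 42^0.4901 = 30.12 m
Therefore the advance distance x = 30.12 m.


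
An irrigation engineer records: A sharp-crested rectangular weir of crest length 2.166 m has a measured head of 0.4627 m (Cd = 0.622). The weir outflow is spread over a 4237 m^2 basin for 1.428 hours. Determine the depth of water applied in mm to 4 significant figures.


Approach: apply the rectangular weir equation with a volume-to-depth conversion, Q = (2/3)*Cd*L*sqrt(2g)*H^1.5; d = Q*t/A * 1000.
Step 1 — weir discharge:
  Q = (2/3)*0.622*2.166*sqrt(2*9.81)*0.4627^1.5 = 1.25215 m^3/s
Step 2 — volume: V = 1.25215 * 1.428*3600 = 6437.05 m^3
Step 3 — depth: d = V/A * 1000 = 6437.05/4237 * 1000 = 1519 mm
Therefore the depth of water applied = 1519 mm.


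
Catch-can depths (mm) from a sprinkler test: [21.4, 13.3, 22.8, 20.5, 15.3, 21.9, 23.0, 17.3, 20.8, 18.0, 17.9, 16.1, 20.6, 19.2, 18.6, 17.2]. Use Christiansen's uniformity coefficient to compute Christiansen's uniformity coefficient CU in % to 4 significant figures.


Approach: apply Christiansen's uniformity coefficient, CU = (1 - mean_abs_deviation/mean)*100.
mean = 18.9937 mm
mean |d_i - mean| = 2.28125 mm
CU = (1 - 2.28125/18.9937)*100 = 87.99 %
Therefore Christiansen's uniformity coefficient CU = 87.99 %.


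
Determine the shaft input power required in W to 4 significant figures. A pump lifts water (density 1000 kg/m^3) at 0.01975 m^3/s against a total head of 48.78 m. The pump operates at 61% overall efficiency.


Approach: apply hydraulic power then efficiency conversion, P = rho*g*Q*H; P_in = P/eta.
Step 1 — hydraulic power (P = rho*g*Q*H):
  P = 1000 * 9.81 * 0.01975 * 48.78 = 9451.00 W
Step 2 — input power: P_in = P/eta = 9451.00 / 0.61 = 15490 W
Therefore the shaft input power required = 15490 W.


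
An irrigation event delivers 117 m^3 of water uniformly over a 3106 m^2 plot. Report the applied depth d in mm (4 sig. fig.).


Approach: apply depth from volume over area, d = (V/A)*1000.
d = (117 / 3106) * 1000 = 37.67 mm
Therefore the applied depth d = 37.67 mm.


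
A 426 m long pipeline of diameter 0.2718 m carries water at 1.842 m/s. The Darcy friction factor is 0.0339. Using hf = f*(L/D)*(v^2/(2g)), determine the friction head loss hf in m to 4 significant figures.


hf = 0.0339 * (426/0.2718) * (1.842^2 / (2*9.81))
hf = 9.188 m
Therefore the friction head loss hf = 9.188 m.


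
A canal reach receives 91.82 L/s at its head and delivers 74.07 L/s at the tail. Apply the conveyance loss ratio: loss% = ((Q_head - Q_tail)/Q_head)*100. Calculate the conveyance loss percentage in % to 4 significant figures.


loss = ((91.82 - 74.07)/91.82)*100 = 19.33 %
Therefore the conveyance loss percentage = 19.33 %.


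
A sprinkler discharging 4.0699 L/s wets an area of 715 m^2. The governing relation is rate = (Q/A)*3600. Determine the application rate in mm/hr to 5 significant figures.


rate = (4.0699 / 715) * 3600 = 20.492 mm/hr
Therefore the application rate = 20.492 mm/hr.


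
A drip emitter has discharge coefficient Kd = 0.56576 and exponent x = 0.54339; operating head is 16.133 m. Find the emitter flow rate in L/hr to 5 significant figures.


Approach: apply the emitter characteristic equation, q = Kd * h^x.
q = 0.56576 * 16.133^0.54339 = 2.5638 L/hr
Therefore the emitter flow rate = 2.5638 L/hr.


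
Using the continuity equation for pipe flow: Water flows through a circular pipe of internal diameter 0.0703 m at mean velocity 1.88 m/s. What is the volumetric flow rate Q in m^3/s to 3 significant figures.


Approach: apply the continuity equation for pipe flow, Q = A * v with A = pi*(D/2)^2.
A = pi*(0.0703/2)^2 = 0.0038815 m^2
Q = 0.0038815 * 1.88 = 0.00730 m^3/s
Therefore the volumetric flow rate Q = 0.00730 m^3/s.


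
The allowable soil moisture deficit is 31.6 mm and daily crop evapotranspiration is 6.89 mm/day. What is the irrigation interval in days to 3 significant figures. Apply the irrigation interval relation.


Approach: apply the irrigation interval relation, interval = SMD / ETc.
interval = 31.6 / 6.89 = 4.59 days
Therefore the irrigation interval = 4.59 days.


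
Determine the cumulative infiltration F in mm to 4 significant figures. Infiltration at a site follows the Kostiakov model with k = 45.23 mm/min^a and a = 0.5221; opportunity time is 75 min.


Approach: apply the Kostiakov infiltration equation, F = k*t^a.
F = 45.23 * 75^0.5221 = 430.9 mm
Therefore the cumulative infiltration F = 430.9 mm.


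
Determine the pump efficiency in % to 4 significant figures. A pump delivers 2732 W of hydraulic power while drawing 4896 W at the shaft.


Approach: apply the efficiency ratio, eta = (P_out/P_in)*100.
eta = (2732 / 4896) * 100 = 55.80 %
Therefore the pump efficiency = 55.80 %.


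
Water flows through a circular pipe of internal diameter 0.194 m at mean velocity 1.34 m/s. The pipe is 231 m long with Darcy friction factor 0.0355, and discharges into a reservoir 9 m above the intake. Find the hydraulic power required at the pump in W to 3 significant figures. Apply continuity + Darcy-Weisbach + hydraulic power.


Approach: apply continuity + Darcy-Weisbach + hydraulic power, Q = A*v; hf = f*(L/D)*(v^2/(2g)); H = static + hf; P = rho*g*Q*H.
Step 1 — flow rate (continuity, Q = A*v):
  A = pi*(0.194/2)^2 = 0.029559 m^2
  Q = 0.029559 * 1.34 = 0.039609 m^3/s
Step 2 — friction head loss (Darcy-Weisbach):
  hf = 0.0355 * (231/0.194) * (1.34^2 / (2*9.81))
  hf = 3.8686 m
Step 3 — total head: H = 9 + 3.8686 = 12.869 m
Step 4 — hydraulic power (P = rho*g*Q*H):
  P = 1000 * 9.81 * 0.039609 * 12.869 = 5000 W
Therefore the hydraulic power required at the pump = 5000 W.


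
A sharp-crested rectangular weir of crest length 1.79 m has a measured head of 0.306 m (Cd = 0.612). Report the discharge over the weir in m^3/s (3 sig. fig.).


Approach: apply the rectangular weir equation, Q = (2/3)*Cd*L*sqrt(2g)*H^1.5.
Q = (2/3)*0.612*1.79*sqrt(2*9.81)*0.306^1.5 = 0.548 m^3/s
Therefore the discharge over the weir = 0.548 m^3/s.


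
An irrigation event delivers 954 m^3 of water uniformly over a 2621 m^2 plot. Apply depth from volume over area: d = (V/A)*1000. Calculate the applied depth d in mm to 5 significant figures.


d = (954 / 2621) * 1000 = 363.98 mm
Therefore the applied depth d = 363.98 mm.


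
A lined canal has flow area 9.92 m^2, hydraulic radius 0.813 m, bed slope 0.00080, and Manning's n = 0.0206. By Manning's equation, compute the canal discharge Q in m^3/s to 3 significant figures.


Approach: apply Manning's equation, Q = (1/n)*A*R^(2/3)*S^(1/2).
Q = (1/0.0206) * 9.92 * 0.813^(2/3) * 0.00080^(1/2) = 11.9 m^3/s
Therefore the canal discharge Q = 11.9 m^3/s.


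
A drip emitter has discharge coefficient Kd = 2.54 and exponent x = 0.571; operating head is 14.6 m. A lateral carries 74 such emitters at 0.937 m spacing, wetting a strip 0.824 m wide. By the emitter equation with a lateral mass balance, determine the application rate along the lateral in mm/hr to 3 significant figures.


Approach: apply the emitter equation with a lateral mass balance, q = Kd*h^x; Q = n*q; rate = Q/(n*spacing*width).
Step 1 — single emitter flow (q = Kd*h^x):
  q = 2.54 * 14.6^0.571 = 11.740 L/hr
Step 2 — total lateral flow: Q = 74 * 11.740 = 868.78 L/hr
Step 3 — wetted area: A = 74 * 0.937 * 0.824 = 57.135 m^2
Step 4 — application rate: Q/A = 868.78/57.135 = 15.2 mm/hr
Therefore the application rate along the lateral = 15.2 mm/hr.


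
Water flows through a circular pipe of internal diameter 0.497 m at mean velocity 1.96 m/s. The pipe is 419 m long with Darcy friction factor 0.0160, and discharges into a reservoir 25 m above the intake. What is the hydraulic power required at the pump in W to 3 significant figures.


Approach: apply continuity + Darcy-Weisbach + hydraulic power, Q = A*v; hf = f*(L/D)*(v^2/(2g)); H = static + hf; P = rho*g*Q*H.
Step 1 — flow rate (continuity, Q = A*v):
  A = pi*(0.497/2)^2 = 0.19400 m^2
  Q = 0.19400 * 1.96 = 0.38024 m^3/s
Step 2 — friction head loss (Darcy-Weisbach):
  hf = 0.0160 * (419/0.497) * (1.96^2 / (2*9.81))
  hf = 2.6411 m
Step 3 — total head: H = 25 + 2.6411 = 27.641 m
Step 4 — hydraulic power (P = rho*g*Q*H):
  P = 1000 * 9.81 * 0.38024 * 27.641 = 103000 W
Therefore the hydraulic power required at the pump = 103000 W.


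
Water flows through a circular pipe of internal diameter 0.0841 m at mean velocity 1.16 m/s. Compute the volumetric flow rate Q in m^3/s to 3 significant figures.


Approach: apply the continuity equation for pipe flow, Q = A * v with A = pi*(D/2)^2.
A = pi*(0.0841/2)^2 = 0.0055550 m^2
Q = 0.0055550 * 1.16 = 0.00644 m^3/s
Therefore the volumetric flow rate Q = 0.00644 m^3/s.


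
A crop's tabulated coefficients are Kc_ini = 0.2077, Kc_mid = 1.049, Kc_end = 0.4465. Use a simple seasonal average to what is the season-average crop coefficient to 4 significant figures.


Approach: apply a simple seasonal average, Kc_avg = (Kc_ini + Kc_mid + Kc_end)/3.
Kc_avg = (0.2077 + 1.049 + 0.4465)/3 = 0.5677
Therefore the season-average crop coefficient = 0.5677.


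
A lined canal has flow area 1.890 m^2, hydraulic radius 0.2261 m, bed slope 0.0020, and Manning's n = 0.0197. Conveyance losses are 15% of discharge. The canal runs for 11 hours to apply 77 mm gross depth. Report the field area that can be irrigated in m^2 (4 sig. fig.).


Approach: apply Manning's equation with a conveyance and depth budget, Q = (1/n)*A*R^(2/3)*S^(1/2); Q_field = Q*(1-loss); Area = Q_field*t/(d/1000).
Step 1 — canal discharge (Manning's equation):
  Q = (1/0.0197) * 1.890 * 0.2261^(2/3) * 0.0020^(1/2) = 1.59237 m^3/s
Step 2 — delivered flow: Q_field = 1.59237*(1 - 15/100) = 1.35352 m^3/s
Step 3 — volume delivered: V = 1.35352 * 11*3600 = 53599.2 m^3
Step 4 — area served: A = V / (depth/1000) = 53599.2 / 0.077 = 696100 m^2
Therefore the field area that can be irrigated = 696100 m^2.


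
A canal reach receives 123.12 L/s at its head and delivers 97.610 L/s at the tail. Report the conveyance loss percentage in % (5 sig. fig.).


Approach: apply the conveyance loss ratio, loss% = ((Q_head - Q_tail)/Q_head)*100.
loss = ((123.12 - 97.610)/123.12)*100 = 20.720 %
Therefore the conveyance loss percentage = 20.720 %.


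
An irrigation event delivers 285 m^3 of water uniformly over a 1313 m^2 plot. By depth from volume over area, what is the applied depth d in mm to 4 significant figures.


Approach: apply depth from volume over area, d = (V/A)*1000.
d = (285 / 1313) * 1000 = 217.1 mm
Therefore the applied depth d = 217.1 mm.


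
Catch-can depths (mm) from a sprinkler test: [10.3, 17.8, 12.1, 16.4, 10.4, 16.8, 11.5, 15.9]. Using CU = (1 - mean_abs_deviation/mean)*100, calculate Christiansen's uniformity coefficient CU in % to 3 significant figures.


mean = 13.900 mm
mean |d_i - mean| = 2.8250 mm
CU = (1 - 2.8250/13.900)*100 = 79.7 %
Therefore Christiansen's uniformity coefficient CU = 79.7 %.


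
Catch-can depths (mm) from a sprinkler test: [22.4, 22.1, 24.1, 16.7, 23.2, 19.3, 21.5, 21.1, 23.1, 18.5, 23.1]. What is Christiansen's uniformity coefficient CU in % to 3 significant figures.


Approach: apply Christiansen's uniformity coefficient, CU = (1 - mean_abs_deviation/mean)*100.
mean = 21.373 mm
mean |d_i - mean| = 1.7983 mm
CU = (1 - 1.7983/21.373)*100 = 91.6 %
Therefore Christiansen's uniformity coefficient CU = 91.6 %.


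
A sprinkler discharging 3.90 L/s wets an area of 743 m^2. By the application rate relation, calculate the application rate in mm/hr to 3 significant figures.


Approach: apply the application rate relation, rate = (Q/A)*3600.
rate = (3.90 / 743) * 3600 = 18.9 mm/hr
Therefore the application rate = 18.9 mm/hr.


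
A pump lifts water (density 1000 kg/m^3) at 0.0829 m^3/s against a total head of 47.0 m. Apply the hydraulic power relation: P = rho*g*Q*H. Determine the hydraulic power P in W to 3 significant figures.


P = 1000 * 9.81 * 0.0829 * 47.0 = 38200 W
Therefore the hydraulic power P = 38200 W.


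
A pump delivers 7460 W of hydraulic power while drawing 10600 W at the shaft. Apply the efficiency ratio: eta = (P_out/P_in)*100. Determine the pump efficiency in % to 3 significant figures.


eta = (7460 / 10600) * 100 = 70.4 %
Therefore the pump efficiency = 70.4 %.


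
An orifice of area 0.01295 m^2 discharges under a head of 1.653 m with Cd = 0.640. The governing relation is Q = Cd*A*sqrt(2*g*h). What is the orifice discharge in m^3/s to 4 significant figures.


Q = 0.640 * 0.01295 * sqrt(2*9.81*1.653) = 0.04720 m^3/s
Therefore the orifice discharge = 0.04720 m^3/s.


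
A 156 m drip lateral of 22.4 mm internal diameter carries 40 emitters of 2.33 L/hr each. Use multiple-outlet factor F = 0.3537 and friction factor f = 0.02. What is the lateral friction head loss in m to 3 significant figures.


Approach: apply Darcy-Weisbach with the multiple-outlet F-factor, Q = n*q/(3600*1000) m^3/s; v = Q/A; hf = F*f*(L/D)*(v^2/(2g)).
Q = 40*2.33/(3600*1000) = 2.5889e-05 m^3/s
A = pi*(22.4e-3/2)^2 = 3.9408e-04 m^2, so v = Q/A = 0.065694 m/s
hf = 0.3537*0.02*(156/0.0224)*(0.065694^2/(2*9.81)) = 0.0108 m
Therefore the lateral friction head loss = 0.0108 m.


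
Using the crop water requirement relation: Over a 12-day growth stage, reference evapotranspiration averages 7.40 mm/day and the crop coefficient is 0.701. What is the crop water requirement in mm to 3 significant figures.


Approach: apply the crop water requirement relation, CWR = ET0 * Kc * days.
CWR = 7.40 * 0.701 * 12 = 62.2 mm
Therefore the crop water requirement = 62.2 mm.


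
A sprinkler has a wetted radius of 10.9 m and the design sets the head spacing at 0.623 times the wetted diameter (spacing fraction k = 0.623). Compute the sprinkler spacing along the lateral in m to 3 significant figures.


Approach: apply the sprinkler spacing rule (spacing as a fraction of wetted diameter), S = k*(2*R).
S = 0.623 * (2 * 10.9) = 13.6 m
Therefore the sprinkler spacing along the lateral = 13.6 m.


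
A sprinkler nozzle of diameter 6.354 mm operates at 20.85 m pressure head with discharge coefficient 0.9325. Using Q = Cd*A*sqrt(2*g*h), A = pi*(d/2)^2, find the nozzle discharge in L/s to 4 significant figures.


A = pi*(6.354e-3/2)^2 = 3.17091e-05 m^2
Q = 0.9325 * 3.17091e-05 * sqrt(2*9.81*20.85) * 1000 = 0.5980 L/s
Therefore the nozzle discharge = 0.5980 L/s.


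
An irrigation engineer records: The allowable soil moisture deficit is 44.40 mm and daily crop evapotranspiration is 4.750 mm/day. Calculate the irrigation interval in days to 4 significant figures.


Approach: apply the irrigation interval relation, interval = SMD / ETc.
interval = 44.40 / 4.750 = 9.347 days
Therefore the irrigation interval = 9.347 days.


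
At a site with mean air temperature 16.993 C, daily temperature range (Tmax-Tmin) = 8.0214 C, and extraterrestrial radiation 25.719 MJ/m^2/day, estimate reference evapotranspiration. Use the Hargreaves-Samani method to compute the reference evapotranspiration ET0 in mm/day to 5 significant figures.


Approach: apply the Hargreaves-Samani method, ET0 = 0.0023*(Tmean+17.8)*sqrt(Tmax-Tmin)*0.408*Ra.
ET0 = 0.0023*(16.993+17.8)*sqrt(8.0214)*0.408*25.719 = 2.3783 mm/day
Therefore the reference evapotranspiration ET0 = 2.3783 mm/day.


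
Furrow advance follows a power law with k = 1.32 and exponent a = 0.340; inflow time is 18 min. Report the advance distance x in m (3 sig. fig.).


Approach: apply the power-law advance function, x = k*t^a.
x = 1.32 * 18^0.340 = 3.53 m
Therefore the advance distance x = 3.53 m.


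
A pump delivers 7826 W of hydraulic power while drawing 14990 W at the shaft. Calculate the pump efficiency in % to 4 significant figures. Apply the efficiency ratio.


Approach: apply the efficiency ratio, eta = (P_out/P_in)*100.
eta = (7826 / 14990) * 100 = 52.21 %
Therefore the pump efficiency = 52.21 %.


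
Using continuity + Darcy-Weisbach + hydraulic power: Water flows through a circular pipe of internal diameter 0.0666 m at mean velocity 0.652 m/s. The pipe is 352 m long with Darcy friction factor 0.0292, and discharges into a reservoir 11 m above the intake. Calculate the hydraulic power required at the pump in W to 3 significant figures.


Approach: apply continuity + Darcy-Weisbach + hydraulic power, Q = A*v; hf = f*(L/D)*(v^2/(2g)); H = static + hf; P = rho*g*Q*H.
Step 1 — flow rate (continuity, Q = A*v):
  A = pi*(0.0666/2)^2 = 0.0034837 m^2
  Q = 0.0034837 * 0.652 = 0.0022714 m^3/s
Step 2 — friction head loss (Darcy-Weisbach):
  hf = 0.0292 * (352/0.0666) * (0.652^2 / (2*9.81))
  hf = 3.3439 m
Step 3 — total head: H = 11 + 3.3439 = 14.344 m
Step 4 — hydraulic power (P = rho*g*Q*H):
  P = 1000 * 9.81 * 0.0022714 * 14.344 = 320 W
Therefore the hydraulic power required at the pump = 320 W.


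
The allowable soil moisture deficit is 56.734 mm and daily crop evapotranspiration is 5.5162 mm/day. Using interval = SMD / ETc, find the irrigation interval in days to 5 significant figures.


interval = 56.734 / 5.5162 = 10.285 days
Therefore the irrigation interval = 10.285 days.


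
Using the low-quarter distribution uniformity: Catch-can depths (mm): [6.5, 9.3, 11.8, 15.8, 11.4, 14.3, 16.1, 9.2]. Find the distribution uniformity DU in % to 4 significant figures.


Approach: apply the low-quarter distribution uniformity, DU = (mean of lowest quarter of readings / overall mean)*100.
sorted lowest 2 of 8: [6.5, 9.2] -> mean = 7.85000 mm
overall mean = 11.8000 mm
DU = (7.85000/11.8000)*100 = 66.53 %
Therefore the distribution uniformity DU = 66.53 %.


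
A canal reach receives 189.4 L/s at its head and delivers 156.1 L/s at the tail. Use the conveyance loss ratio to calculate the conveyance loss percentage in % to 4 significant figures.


Approach: apply the conveyance loss ratio, loss% = ((Q_head - Q_tail)/Q_head)*100.
loss = ((189.4 - 156.1)/189.4)*100 = 17.58 %
Therefore the conveyance loss percentage = 17.58 %.


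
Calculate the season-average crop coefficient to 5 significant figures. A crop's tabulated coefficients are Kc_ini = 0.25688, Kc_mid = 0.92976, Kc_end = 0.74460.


Approach: apply a simple seasonal average, Kc_avg = (Kc_ini + Kc_mid + Kc_end)/3.
Kc_avg = (0.25688 + 0.92976 + 0.74460)/3 = 0.64375
Therefore the season-average crop coefficient = 0.64375.


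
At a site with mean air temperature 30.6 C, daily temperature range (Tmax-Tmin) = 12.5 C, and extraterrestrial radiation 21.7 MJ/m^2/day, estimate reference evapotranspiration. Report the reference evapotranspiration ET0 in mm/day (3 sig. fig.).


Approach: apply the Hargreaves-Samani method, ET0 = 0.0023*(Tmean+17.8)*sqrt(Tmax-Tmin)*0.408*Ra.
ET0 = 0.0023*(30.6+17.8)*sqrt(12.5)*0.408*21.7 = 3.48 mm/day
Therefore the reference evapotranspiration ET0 = 3.48 mm/day.


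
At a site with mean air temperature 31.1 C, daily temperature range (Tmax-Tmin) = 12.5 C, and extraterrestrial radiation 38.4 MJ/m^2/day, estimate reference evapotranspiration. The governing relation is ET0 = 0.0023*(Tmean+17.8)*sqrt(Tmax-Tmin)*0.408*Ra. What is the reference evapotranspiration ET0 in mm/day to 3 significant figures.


ET0 = 0.0023*(31.1+17.8)*sqrt(12.5)*0.408*38.4 = 6.23 mm/day
Therefore the reference evapotranspiration ET0 = 6.23 mm/day.


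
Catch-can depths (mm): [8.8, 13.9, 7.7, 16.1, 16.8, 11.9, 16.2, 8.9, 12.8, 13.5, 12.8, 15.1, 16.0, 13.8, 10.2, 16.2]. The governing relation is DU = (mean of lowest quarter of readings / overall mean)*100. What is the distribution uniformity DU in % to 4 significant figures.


sorted lowest 4 of 16: [7.7, 8.8, 8.9, 10.2] -> mean = 8.90000 mm
overall mean = 13.1688 mm
DU = (8.90000/13.1688)*100 = 67.58 %
Therefore the distribution uniformity DU = 67.58 %.


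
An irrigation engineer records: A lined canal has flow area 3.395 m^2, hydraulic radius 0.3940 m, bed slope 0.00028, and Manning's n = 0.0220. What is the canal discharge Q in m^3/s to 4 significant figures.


Approach: apply Manning's equation, Q = (1/n)*A*R^(2/3)*S^(1/2).
Q = (1/0.0220) * 3.395 * 0.3940^(2/3) * 0.00028^(1/2) = 1.388 m^3/s
Therefore the canal discharge Q = 1.388 m^3/s.


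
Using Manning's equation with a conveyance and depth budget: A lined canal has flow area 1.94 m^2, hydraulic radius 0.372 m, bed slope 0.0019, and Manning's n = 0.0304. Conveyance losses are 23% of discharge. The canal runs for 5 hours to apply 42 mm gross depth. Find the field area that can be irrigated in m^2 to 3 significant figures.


Approach: apply Manning's equation with a conveyance and depth budget, Q = (1/n)*A*R^(2/3)*S^(1/2); Q_field = Q*(1-loss); Area = Q_field*t/(d/1000).
Step 1 — canal discharge (Manning's equation):
  Q = (1/0.0304) * 1.94 * 0.372^(2/3) * 0.0019^(1/2) = 1.4388 m^3/s
Step 2 — delivered flow: Q_field = 1.4388*(1 - 23/100) = 1.1079 m^3/s
Step 3 — volume delivered: V = 1.1079 * 5*3600 = 19942 m^3
Step 4 — area served: A = V / (depth/1000) = 19942 / 0.042 = 475000 m^2
Therefore the field area that can be irrigated = 475000 m^2.


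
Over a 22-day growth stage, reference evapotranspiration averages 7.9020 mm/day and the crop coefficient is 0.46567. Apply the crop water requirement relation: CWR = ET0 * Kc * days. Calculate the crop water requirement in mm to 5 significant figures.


CWR = 7.9020 * 0.46567 * 22 = 80.954 mm
Therefore the crop water requirement = 80.954 mm.


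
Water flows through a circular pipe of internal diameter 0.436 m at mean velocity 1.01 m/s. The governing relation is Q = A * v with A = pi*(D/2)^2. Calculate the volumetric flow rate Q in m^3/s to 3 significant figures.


A = pi*(0.436/2)^2 = 0.14930 m^2
Q = 0.14930 * 1.01 = 0.151 m^3/s
Therefore the volumetric flow rate Q = 0.151 m^3/s.


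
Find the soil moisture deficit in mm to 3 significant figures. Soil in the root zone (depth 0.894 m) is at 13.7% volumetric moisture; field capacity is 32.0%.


Approach: apply the soil moisture deficit relation, SMD = (FC - theta)/100 * depth * 1000.
SMD = (32.0 - 13.7)/100 * 0.894 * 1000 = 164 mm
Therefore the soil moisture deficit = 164 mm.


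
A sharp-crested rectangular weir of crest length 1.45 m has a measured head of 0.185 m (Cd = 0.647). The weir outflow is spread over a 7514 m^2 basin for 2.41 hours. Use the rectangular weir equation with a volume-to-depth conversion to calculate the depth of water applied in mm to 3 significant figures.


Approach: apply the rectangular weir equation with a volume-to-depth conversion, Q = (2/3)*Cd*L*sqrt(2g)*H^1.5; d = Q*t/A * 1000.
Step 1 — weir discharge:
  Q = (2/3)*0.647*1.45*sqrt(2*9.81)*0.185^1.5 = 0.22044 m^3/s
Step 2 — volume: V = 0.22044 * 2.41*3600 = 1912.5 m^3
Step 3 — depth: d = V/A * 1000 = 1912.5/7514 * 1000 = 255 mm
Therefore the depth of water applied = 255 mm.


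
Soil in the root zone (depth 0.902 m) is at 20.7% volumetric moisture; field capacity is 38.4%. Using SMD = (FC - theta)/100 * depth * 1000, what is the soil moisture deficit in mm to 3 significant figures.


SMD = (38.4 - 20.7)/100 * 0.902 * 1000 = 160 mm
Therefore the soil moisture deficit = 160 mm.


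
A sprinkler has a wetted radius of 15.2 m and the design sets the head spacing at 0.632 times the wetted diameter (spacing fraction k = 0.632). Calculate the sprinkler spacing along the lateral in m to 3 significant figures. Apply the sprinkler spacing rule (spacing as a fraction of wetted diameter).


Approach: apply the sprinkler spacing rule (spacing as a fraction of wetted diameter), S = k*(2*R).
S = 0.632 * (2 * 15.2) = 19.2 m
Therefore the sprinkler spacing along the lateral = 19.2 m.


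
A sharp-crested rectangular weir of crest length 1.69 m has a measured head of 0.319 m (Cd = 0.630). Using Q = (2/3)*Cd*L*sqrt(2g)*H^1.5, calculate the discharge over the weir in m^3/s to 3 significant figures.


Q = (2/3)*0.630*1.69*sqrt(2*9.81)*0.319^1.5 = 0.566 m^3/s
Therefore the discharge over the weir = 0.566 m^3/s.


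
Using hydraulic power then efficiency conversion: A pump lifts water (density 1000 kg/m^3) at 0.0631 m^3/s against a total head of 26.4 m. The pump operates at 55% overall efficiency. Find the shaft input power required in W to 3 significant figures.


Approach: apply hydraulic power then efficiency conversion, P = rho*g*Q*H; P_in = P/eta.
Step 1 — hydraulic power (P = rho*g*Q*H):
  P = 1000 * 9.81 * 0.0631 * 26.4 = 16342 W
Step 2 — input power: P_in = P/eta = 16342 / 0.55 = 29700 W
Therefore the shaft input power required = 29700 W.


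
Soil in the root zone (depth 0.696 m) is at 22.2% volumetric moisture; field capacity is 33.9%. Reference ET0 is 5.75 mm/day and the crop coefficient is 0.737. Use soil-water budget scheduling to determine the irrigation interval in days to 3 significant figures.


Approach: apply soil-water budget scheduling, SMD = (FC-theta)/100*depth*1000; ETc = ET0*Kc; interval = SMD/ETc.
Step 1 — soil moisture deficit:
  SMD = (33.9 - 22.2)/100 * 0.696 * 1000 = 81.432 mm
Step 2 — daily crop ET (ETc = ET0*Kc):
  ETc = 5.75 * 0.737 = 4.2378 mm/day
Step 3 — irrigation interval (SMD/ETc):
  interval = 81.432 / 4.2378 = 19.2 days
Therefore the irrigation interval = 19.2 days.


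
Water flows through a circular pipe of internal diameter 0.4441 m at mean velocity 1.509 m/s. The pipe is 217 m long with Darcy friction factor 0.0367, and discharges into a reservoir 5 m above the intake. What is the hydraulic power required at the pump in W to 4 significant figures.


Approach: apply continuity + Darcy-Weisbach + hydraulic power, Q = A*v; hf = f*(L/D)*(v^2/(2g)); H = static + hf; P = rho*g*Q*H.
Step 1 — flow rate (continuity, Q = A*v):
  A = pi*(0.4441/2)^2 = 0.154900 m^2
  Q = 0.154900 * 1.509 = 0.233744 m^3/s
Step 2 — friction head loss (Darcy-Weisbach):
  hf = 0.0367 * (217/0.4441) * (1.509^2 / (2*9.81))
  hf = 2.08125 m
Step 3 — total head: H = 5 + 2.08125 = 7.08125 m
Step 4 — hydraulic power (P = rho*g*Q*H):
  P = 1000 * 9.81 * 0.233744 * 7.08125 = 16240 W
Therefore the hydraulic power required at the pump = 16240 W.


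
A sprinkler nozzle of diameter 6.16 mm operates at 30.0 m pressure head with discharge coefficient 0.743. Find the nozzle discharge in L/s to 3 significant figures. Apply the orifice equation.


Approach: apply the orifice equation, Q = Cd*A*sqrt(2*g*h), A = pi*(d/2)^2.
A = pi*(6.16e-3/2)^2 = 2.9802e-05 m^2
Q = 0.743 * 2.9802e-05 * sqrt(2*9.81*30.0) * 1000 = 0.537 L/s
Therefore the nozzle discharge = 0.537 L/s.


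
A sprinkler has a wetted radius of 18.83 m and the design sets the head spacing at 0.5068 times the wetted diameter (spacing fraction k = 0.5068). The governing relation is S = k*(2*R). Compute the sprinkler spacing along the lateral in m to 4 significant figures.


S = 0.5068 * (2 * 18.83) = 19.09 m
Therefore the sprinkler spacing along the lateral = 19.09 m.


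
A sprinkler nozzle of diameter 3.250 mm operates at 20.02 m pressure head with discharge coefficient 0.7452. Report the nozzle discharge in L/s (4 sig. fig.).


Approach: apply the orifice equation, Q = Cd*A*sqrt(2*g*h), A = pi*(d/2)^2.
A = pi*(3.250e-3/2)^2 = 8.29577e-06 m^2
Q = 0.7452 * 8.29577e-06 * sqrt(2*9.81*20.02) * 1000 = 0.1225 L/s
Therefore the nozzle discharge = 0.1225 L/s.


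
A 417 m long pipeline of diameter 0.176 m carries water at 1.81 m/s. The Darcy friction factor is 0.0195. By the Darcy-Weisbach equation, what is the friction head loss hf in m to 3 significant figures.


Approach: apply the Darcy-Weisbach equation, hf = f*(L/D)*(v^2/(2g)).
hf = 0.0195 * (417/0.176) * (1.81^2 / (2*9.81))
hf = 7.71 m
Therefore the friction head loss hf = 7.71 m.


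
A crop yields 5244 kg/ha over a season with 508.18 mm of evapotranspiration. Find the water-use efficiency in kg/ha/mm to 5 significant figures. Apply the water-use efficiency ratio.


Approach: apply the water-use efficiency ratio, WUE = yield/ET.
WUE = 5244 / 508.18 = 10.319 kg/ha/mm
Therefore the water-use efficiency = 10.319 kg/ha/mm.


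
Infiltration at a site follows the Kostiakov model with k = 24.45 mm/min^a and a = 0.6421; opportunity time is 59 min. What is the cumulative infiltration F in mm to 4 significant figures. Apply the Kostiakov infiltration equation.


Approach: apply the Kostiakov infiltration equation, F = k*t^a.
F = 24.45 * 59^0.6421 = 335.2 mm
Therefore the cumulative infiltration F = 335.2 mm.


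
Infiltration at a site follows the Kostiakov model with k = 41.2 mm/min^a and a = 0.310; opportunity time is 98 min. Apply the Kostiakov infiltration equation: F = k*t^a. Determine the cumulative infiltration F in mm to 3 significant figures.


F = 41.2 * 98^0.310 = 171 mm
Therefore the cumulative infiltration F = 171 mm.


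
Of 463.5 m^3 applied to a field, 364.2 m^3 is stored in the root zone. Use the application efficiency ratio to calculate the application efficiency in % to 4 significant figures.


Approach: apply the application efficiency ratio, Ea = (stored/applied)*100.
Ea = (364.2/463.5)*100 = 78.58 %
Therefore the application efficiency = 78.58 %.


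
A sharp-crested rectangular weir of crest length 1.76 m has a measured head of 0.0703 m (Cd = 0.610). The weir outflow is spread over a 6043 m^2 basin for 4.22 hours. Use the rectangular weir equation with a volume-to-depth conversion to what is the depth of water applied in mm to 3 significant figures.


Approach: apply the rectangular weir equation with a volume-to-depth conversion, Q = (2/3)*Cd*L*sqrt(2g)*H^1.5; d = Q*t/A * 1000.
Step 1 — weir discharge:
  Q = (2/3)*0.610*1.76*sqrt(2*9.81)*0.0703^1.5 = 0.059093 m^3/s
Step 2 — volume: V = 0.059093 * 4.22*3600 = 897.74 m^3
Step 3 — depth: d = V/A * 1000 = 897.74/6043 * 1000 = 149 mm
Therefore the depth of water applied = 149 mm.


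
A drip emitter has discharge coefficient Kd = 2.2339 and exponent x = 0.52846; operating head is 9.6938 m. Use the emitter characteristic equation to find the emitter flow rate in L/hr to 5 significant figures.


Approach: apply the emitter characteristic equation, q = Kd * h^x.
q = 2.2339 * 9.6938^0.52846 = 7.4197 L/hr
Therefore the emitter flow rate = 7.4197 L/hr.


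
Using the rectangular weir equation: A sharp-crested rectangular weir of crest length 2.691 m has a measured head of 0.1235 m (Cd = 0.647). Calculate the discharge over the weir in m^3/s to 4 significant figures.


Approach: apply the rectangular weir equation, Q = (2/3)*Cd*L*sqrt(2g)*H^1.5.
Q = (2/3)*0.647*2.691*sqrt(2*9.81)*0.1235^1.5 = 0.2231 m^3/s
Therefore the discharge over the weir = 0.2231 m^3/s.


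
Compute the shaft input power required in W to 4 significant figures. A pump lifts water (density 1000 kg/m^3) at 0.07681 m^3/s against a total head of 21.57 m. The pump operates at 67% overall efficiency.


Approach: apply hydraulic power then efficiency conversion, P = rho*g*Q*H; P_in = P/eta.
Step 1 — hydraulic power (P = rho*g*Q*H):
  P = 1000 * 9.81 * 0.07681 * 21.57 = 16253.1 W
Step 2 — input power: P_in = P/eta = 16253.1 / 0.67 = 24260 W
Therefore the shaft input power required = 24260 W.


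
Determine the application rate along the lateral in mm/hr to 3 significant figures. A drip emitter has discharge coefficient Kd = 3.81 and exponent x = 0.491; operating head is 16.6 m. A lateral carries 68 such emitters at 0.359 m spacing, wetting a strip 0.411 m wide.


Approach: apply the emitter equation with a lateral mass balance, q = Kd*h^x; Q = n*q; rate = Q/(n*spacing*width).
Step 1 — single emitter flow (q = Kd*h^x):
  q = 3.81 * 16.6^0.491 = 15.136 L/hr
Step 2 — total lateral flow: Q = 68 * 15.136 = 1029.2 L/hr
Step 3 — wetted area: A = 68 * 0.359 * 0.411 = 10.033 m^2
Step 4 — application rate: Q/A = 1029.2/10.033 = 103 mm/hr
Therefore the application rate along the lateral = 103 mm/hr.


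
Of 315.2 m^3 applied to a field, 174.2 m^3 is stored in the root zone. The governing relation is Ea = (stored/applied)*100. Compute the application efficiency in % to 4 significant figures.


Ea = (174.2/315.2)*100 = 55.27 %
Therefore the application efficiency = 55.27 %.


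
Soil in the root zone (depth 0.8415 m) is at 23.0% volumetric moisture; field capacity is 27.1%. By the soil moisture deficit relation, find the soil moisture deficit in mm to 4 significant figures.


Approach: apply the soil moisture deficit relation, SMD = (FC - theta)/100 * depth * 1000.
SMD = (27.1 - 23.0)/100 * 0.8415 * 1000 = 34.50 mm
Therefore the soil moisture deficit = 34.50 mm.


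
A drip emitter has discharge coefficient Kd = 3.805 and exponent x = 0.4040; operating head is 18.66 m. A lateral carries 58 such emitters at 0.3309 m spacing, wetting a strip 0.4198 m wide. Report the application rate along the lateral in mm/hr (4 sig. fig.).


Approach: apply the emitter equation with a lateral mass balance, q = Kd*h^x; Q = n*q; rate = Q/(n*spacing*width).
Step 1 — single emitter flow (q = Kd*h^x):
  q = 3.805 * 18.66^0.4040 = 12.4109 L/hr
Step 2 — total lateral flow: Q = 58 * 12.4109 = 719.832 L/hr
Step 3 — wetted area: A = 58 * 0.3309 * 0.4198 = 8.05689 m^2
Step 4 — application rate: Q/A = 719.832/8.05689 = 89.34 mm/hr
Therefore the application rate along the lateral = 89.34 mm/hr.
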